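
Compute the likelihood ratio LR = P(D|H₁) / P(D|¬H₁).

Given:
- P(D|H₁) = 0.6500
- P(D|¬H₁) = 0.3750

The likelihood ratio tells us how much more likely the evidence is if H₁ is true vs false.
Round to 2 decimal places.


Likelihood Ratio (LR) = P(D|H₁) / P(D|¬H₁)

LR = 0.6500 / 0.3750
   = 1.73

The evidence is 1.73 times more likely if H₁ is true than if H₁ is false.
LR > 1, so observing D raises the odds in favor of H₁.


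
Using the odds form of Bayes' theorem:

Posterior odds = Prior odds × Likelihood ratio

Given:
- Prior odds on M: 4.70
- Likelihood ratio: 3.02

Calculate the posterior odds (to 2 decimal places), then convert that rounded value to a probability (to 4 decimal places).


Step 1: Calculate posterior odds
Posterior odds = Prior odds × LR
               = 4.70 × 3.02
               = 14.19

Step 2: Convert to probability
P(M|E) = Posterior odds / (1 + Posterior odds)
       = 14.19 / (1 + 14.19)
       = 14.19 / 15.19
       = 0.9342

The evidence increased P(M) from 0.8246 to 0.9342.


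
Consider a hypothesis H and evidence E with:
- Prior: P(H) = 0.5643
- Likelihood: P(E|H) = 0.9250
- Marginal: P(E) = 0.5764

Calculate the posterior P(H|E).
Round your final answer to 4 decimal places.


Using Bayes' theorem:

P(H|E) = P(E|H) × P(H) / P(E)
       = 0.9250 × 0.5643 / 0.5764
       = 0.52197750 / 0.5764
       = 0.9056

The evidence strengthens our belief in H.
Prior: 0.5643 → Posterior: 0.9056


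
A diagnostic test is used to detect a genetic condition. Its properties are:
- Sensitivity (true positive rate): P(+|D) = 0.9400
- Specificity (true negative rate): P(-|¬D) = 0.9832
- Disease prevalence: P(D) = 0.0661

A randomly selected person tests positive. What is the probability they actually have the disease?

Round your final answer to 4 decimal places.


Let D = has disease, + = positive test

Given:
- P(D) = 0.0661 (prevalence)
- P(+|D) = 0.9400 (sensitivity)
- P(-|¬D) = 0.9832 (specificity)
- P(+|¬D) = 0.0168 (false positive rate = 1 - specificity)

Step 1: Find P(+)
P(+) = P(+|D)P(D) + P(+|¬D)P(¬D)
     = 0.9400 × 0.0661 + 0.0168 × 0.9339
     = 0.06213400 + 0.01568952
     = 0.07782352

Step 2: Apply Bayes' theorem for P(D|+)
P(D|+) = P(+|D)P(D) / P(+)
       = 0.06213400 / 0.07782352
       = 0.7984


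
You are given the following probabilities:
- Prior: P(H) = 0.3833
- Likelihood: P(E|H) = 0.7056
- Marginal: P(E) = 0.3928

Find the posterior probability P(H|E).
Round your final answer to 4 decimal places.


Using Bayes' theorem:

P(H|E) = P(E|H) × P(H) / P(E)
       = 0.7056 × 0.3833 / 0.3928
       = 0.27045648 / 0.3928
       = 0.6885

The evidence strengthens our belief in H.
Prior: 0.3833 → Posterior: 0.6885


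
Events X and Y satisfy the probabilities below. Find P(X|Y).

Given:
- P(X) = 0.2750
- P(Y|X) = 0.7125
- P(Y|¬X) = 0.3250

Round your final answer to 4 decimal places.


Bayes' theorem: P(X|Y) = P(Y|X) × P(X) / P(Y)

Step 1: Calculate P(Y) using law of total probability
P(Y) = P(Y|X)P(X) + P(Y|¬X)P(¬X)
     = 0.7125 × 0.2750 + 0.3250 × 0.7250
     = 0.19593750 + 0.23562500
     = 0.43156250

Step 2: Apply Bayes' theorem
P(X|Y) = P(Y|X) × P(X) / P(Y)
       = 0.19593750 / 0.43156250
       = 0.4540


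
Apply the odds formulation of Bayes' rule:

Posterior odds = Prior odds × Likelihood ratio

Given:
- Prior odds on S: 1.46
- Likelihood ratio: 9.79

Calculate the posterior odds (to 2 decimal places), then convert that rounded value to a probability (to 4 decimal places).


Step 1: Calculate posterior odds
Posterior odds = Prior odds × LR
               = 1.46 × 9.79
               = 14.29

Step 2: Convert to probability
P(S|E) = Posterior odds / (1 + Posterior odds)
       = 14.29 / (1 + 14.29)
       = 14.29 / 15.29
       = 0.9346

The evidence increased P(S) from 0.5935 to 0.9346.


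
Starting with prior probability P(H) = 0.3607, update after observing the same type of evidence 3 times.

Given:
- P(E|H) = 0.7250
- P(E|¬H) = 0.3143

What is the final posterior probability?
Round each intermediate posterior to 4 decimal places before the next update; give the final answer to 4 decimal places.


Sequential Bayesian updating:

Initial prior: P(H) = 0.3607

Update 1:
  P(E) = 0.7250 × 0.3607 + 0.3143 × 0.6393 = 0.26150750 + 0.20093199 = 0.46243949
  P(H|E) = 0.26150750 / 0.46243949 = 0.5655

Update 2:
  P(E) = 0.7250 × 0.5655 + 0.3143 × 0.4345 = 0.40998750 + 0.13656335 = 0.54655085
  P(H|E) = 0.40998750 / 0.54655085 = 0.7501

Update 3:
  P(E) = 0.7250 × 0.7501 + 0.3143 × 0.2499 = 0.54382250 + 0.07854357 = 0.62236607
  P(H|E) = 0.54382250 / 0.62236607 = 0.8738

Final posterior: 0.8738


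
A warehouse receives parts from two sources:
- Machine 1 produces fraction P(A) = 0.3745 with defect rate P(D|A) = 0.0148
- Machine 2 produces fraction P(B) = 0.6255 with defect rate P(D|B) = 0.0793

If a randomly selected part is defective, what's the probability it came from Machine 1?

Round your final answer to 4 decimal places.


Let A = from Machine 1, D = defective

Given:
- P(A) = 0.3745, P(B) = 0.6255
- P(D|A) = 0.0148, P(D|B) = 0.0793

Step 1: Find P(D)
P(D) = P(D|A)P(A) + P(D|B)P(B)
     = 0.0148 × 0.3745 + 0.0793 × 0.6255
     = 0.00554260 + 0.04960215
     = 0.05514475

Step 2: Apply Bayes' theorem
P(A|D) = P(D|A)P(A) / P(D)
       = 0.00554260 / 0.05514475
       = 0.1005


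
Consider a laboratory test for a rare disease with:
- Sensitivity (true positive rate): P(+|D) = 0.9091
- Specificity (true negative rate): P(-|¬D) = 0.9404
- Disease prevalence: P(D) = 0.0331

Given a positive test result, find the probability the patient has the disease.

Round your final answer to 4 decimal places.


Let D = has disease, + = positive test

Given:
- P(D) = 0.0331 (prevalence)
- P(+|D) = 0.9091 (sensitivity)
- P(-|¬D) = 0.9404 (specificity)
- P(+|¬D) = 0.0596 (false positive rate = 1 - specificity)

Step 1: Find P(+)
P(+) = P(+|D)P(D) + P(+|¬D)P(¬D)
     = 0.9091 × 0.0331 + 0.0596 × 0.9669
     = 0.03009121 + 0.05762724
     = 0.08771845

Step 2: Apply Bayes' theorem for P(D|+)
P(D|+) = P(+|D)P(D) / P(+)
       = 0.03009121 / 0.08771845
       = 0.3430


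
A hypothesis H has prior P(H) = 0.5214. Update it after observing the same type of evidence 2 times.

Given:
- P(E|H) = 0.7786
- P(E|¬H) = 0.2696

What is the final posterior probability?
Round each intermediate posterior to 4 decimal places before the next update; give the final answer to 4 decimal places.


Sequential Bayesian updating:

Initial prior: P(H) = 0.5214

Update 1:
  P(E) = 0.7786 × 0.5214 + 0.2696 × 0.4786 = 0.40596204 + 0.12903056 = 0.53499260
  P(H|E) = 0.40596204 / 0.53499260 = 0.7588

Update 2:
  P(E) = 0.7786 × 0.7588 + 0.2696 × 0.2412 = 0.59080168 + 0.06502752 = 0.65582920
  P(H|E) = 0.59080168 / 0.65582920 = 0.9008

Final posterior: 0.9008


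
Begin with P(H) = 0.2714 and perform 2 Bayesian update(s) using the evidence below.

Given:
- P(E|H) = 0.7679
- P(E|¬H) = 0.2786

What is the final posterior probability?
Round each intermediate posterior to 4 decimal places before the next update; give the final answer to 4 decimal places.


Sequential Bayesian updating:

Initial prior: P(H) = 0.2714

Update 1:
  P(E) = 0.7679 × 0.2714 + 0.2786 × 0.7286 = 0.20840806 + 0.20298796 = 0.41139602
  P(H|E) = 0.20840806 / 0.41139602 = 0.5066

Update 2:
  P(E) = 0.7679 × 0.5066 + 0.2786 × 0.4934 = 0.38901814 + 0.13746124 = 0.52647938
  P(H|E) = 0.38901814 / 0.52647938 = 0.7389

Final posterior: 0.7389


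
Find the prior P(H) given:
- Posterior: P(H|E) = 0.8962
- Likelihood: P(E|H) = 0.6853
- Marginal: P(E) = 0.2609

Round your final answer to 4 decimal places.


From Bayes' theorem: P(H|E) = P(E|H) × P(H) / P(E)

Rearranging for P(H):
P(H) = P(H|E) × P(E) / P(E|H)
     = 0.8962 × 0.2609 / 0.6853
     = 0.23381858 / 0.6853
     = 0.3412


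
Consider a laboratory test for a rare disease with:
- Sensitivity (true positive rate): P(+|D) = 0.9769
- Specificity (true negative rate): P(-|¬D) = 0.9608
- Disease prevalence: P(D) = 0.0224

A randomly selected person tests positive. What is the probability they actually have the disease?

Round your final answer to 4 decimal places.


Let D = has disease, + = positive test

Given:
- P(D) = 0.0224 (prevalence)
- P(+|D) = 0.9769 (sensitivity)
- P(-|¬D) = 0.9608 (specificity)
- P(+|¬D) = 0.0392 (false positive rate = 1 - specificity)

Step 1: Find P(+)
P(+) = P(+|D)P(D) + P(+|¬D)P(¬D)
     = 0.9769 × 0.0224 + 0.0392 × 0.9776
     = 0.02188256 + 0.03832192
     = 0.06020448

Step 2: Apply Bayes' theorem for P(D|+)
P(D|+) = P(+|D)P(D) / P(+)
       = 0.02188256 / 0.06020448
       = 0.3635


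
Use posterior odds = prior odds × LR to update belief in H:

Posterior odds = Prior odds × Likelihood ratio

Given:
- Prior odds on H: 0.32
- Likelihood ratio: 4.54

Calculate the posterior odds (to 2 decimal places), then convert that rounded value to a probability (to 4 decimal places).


Step 1: Calculate posterior odds
Posterior odds = Prior odds × LR
               = 0.32 × 4.54
               = 1.45

Step 2: Convert to probability
P(H|E) = Posterior odds / (1 + Posterior odds)
       = 1.45 / (1 + 1.45)
       = 1.45 / 2.45
       = 0.5918

The evidence increased P(H) from 0.2424 to 0.5918.


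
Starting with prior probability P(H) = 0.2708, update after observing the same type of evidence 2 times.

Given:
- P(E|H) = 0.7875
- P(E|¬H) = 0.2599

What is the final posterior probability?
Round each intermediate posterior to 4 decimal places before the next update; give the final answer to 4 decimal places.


Sequential Bayesian updating:

Initial prior: P(H) = 0.2708

Update 1:
  P(E) = 0.7875 × 0.2708 + 0.2599 × 0.7292 = 0.21325500 + 0.18951908 = 0.40277408
  P(H|E) = 0.21325500 / 0.40277408 = 0.5295

Update 2:
  P(E) = 0.7875 × 0.5295 + 0.2599 × 0.4705 = 0.41698125 + 0.12228295 = 0.53926420
  P(H|E) = 0.41698125 / 0.53926420 = 0.7732

Final posterior: 0.7732


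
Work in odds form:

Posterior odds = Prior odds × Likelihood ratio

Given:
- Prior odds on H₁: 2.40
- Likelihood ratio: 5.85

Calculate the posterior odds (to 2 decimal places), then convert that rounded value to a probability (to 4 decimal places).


Step 1: Calculate posterior odds
Posterior odds = Prior odds × LR
               = 2.40 × 5.85
               = 14.04

Step 2: Convert to probability
P(H₁|E) = Posterior odds / (1 + Posterior odds)
       = 14.04 / (1 + 14.04)
       = 14.04 / 15.04
       = 0.9335

The evidence increased P(H₁) from 0.7059 to 0.9335.


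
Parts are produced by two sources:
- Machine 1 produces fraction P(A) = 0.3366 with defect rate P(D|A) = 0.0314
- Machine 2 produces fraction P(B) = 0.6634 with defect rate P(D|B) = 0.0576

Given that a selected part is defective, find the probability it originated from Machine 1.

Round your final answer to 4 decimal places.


Let A = from Machine 1, D = defective

Given:
- P(A) = 0.3366, P(B) = 0.6634
- P(D|A) = 0.0314, P(D|B) = 0.0576

Step 1: Find P(D)
P(D) = P(D|A)P(A) + P(D|B)P(B)
     = 0.0314 × 0.3366 + 0.0576 × 0.6634
     = 0.01056924 + 0.03821184
     = 0.04878108

Step 2: Apply Bayes' theorem
P(A|D) = P(D|A)P(A) / P(D)
       = 0.01056924 / 0.04878108
       = 0.2167


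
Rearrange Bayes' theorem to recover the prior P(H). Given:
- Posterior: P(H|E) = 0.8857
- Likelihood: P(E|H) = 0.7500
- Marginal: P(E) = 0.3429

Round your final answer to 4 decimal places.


From Bayes' theorem: P(H|E) = P(E|H) × P(H) / P(E)

Rearranging for P(H):
P(H) = P(H|E) × P(E) / P(E|H)
     = 0.8857 × 0.3429 / 0.7500
     = 0.30370653 / 0.7500
     = 0.4049


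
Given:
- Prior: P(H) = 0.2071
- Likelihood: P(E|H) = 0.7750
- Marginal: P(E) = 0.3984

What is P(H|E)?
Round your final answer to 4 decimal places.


Using Bayes' theorem:

P(H|E) = P(E|H) × P(H) / P(E)
       = 0.7750 × 0.2071 / 0.3984
       = 0.16050250 / 0.3984
       = 0.4029

The evidence strengthens our belief in H.
Prior: 0.2071 → Posterior: 0.4029


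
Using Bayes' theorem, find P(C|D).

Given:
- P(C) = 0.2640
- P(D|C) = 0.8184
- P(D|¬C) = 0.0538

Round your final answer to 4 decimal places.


Bayes' theorem: P(C|D) = P(D|C) × P(C) / P(D)

Step 1: Calculate P(D) using law of total probability
P(D) = P(D|C)P(C) + P(D|¬C)P(¬C)
     = 0.8184 × 0.2640 + 0.0538 × 0.7360
     = 0.21605760 + 0.03959680
     = 0.25565440

Step 2: Apply Bayes' theorem
P(C|D) = P(D|C) × P(C) / P(D)
       = 0.21605760 / 0.25565440
       = 0.8451


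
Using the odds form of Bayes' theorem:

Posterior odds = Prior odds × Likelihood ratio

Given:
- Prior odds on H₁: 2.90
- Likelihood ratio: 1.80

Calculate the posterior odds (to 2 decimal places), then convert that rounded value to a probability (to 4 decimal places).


Step 1: Calculate posterior odds
Posterior odds = Prior odds × LR
               = 2.90 × 1.80
               = 5.22

Step 2: Convert to probability
P(H₁|E) = Posterior odds / (1 + Posterior odds)
       = 5.22 / (1 + 5.22)
       = 5.22 / 6.22
       = 0.8392

The evidence increased P(H₁) from 0.7436 to 0.8392.


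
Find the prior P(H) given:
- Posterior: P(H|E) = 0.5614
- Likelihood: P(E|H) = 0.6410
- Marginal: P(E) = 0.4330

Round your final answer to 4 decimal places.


From Bayes' theorem: P(H|E) = P(E|H) × P(H) / P(E)

Rearranging for P(H):
P(H) = P(H|E) × P(E) / P(E|H)
     = 0.5614 × 0.4330 / 0.6410
     = 0.24308620 / 0.6410
     = 0.3792


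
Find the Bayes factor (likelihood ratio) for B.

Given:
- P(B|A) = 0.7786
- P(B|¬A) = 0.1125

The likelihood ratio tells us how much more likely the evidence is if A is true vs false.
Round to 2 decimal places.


Likelihood Ratio (LR) = P(B|A) / P(B|¬A)

LR = 0.7786 / 0.1125
   = 6.92

The evidence is 6.92 times more likely if A is true than if A is false.
Since LR > 1, the evidence supports A over ¬A.


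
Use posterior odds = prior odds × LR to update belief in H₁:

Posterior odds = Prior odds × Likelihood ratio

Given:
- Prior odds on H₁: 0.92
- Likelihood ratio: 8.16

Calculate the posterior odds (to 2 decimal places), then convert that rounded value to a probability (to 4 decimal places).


Step 1: Calculate posterior odds
Posterior odds = Prior odds × LR
               = 0.92 × 8.16
               = 7.51

Step 2: Convert to probability
P(H₁|E) = Posterior odds / (1 + Posterior odds)
       = 7.51 / (1 + 7.51)
       = 7.51 / 8.51
       = 0.8825

The evidence increased P(H₁) from 0.4792 to 0.8825.


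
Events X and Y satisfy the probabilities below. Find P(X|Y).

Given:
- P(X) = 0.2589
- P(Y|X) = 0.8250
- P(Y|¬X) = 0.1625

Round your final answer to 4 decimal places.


Bayes' theorem: P(X|Y) = P(Y|X) × P(X) / P(Y)

Step 1: Calculate P(Y) using law of total probability
P(Y) = P(Y|X)P(X) + P(Y|¬X)P(¬X)
     = 0.8250 × 0.2589 + 0.1625 × 0.7411
     = 0.21359250 + 0.12042875
     = 0.33402125

Step 2: Apply Bayes' theorem
P(X|Y) = P(Y|X) × P(X) / P(Y)
       = 0.21359250 / 0.33402125
       = 0.6395


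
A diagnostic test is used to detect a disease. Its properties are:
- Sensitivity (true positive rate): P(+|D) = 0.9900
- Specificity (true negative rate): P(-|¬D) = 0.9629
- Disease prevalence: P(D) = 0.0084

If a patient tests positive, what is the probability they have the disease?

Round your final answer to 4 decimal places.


Let D = has disease, + = positive test

Given:
- P(D) = 0.0084 (prevalence)
- P(+|D) = 0.9900 (sensitivity)
- P(-|¬D) = 0.9629 (specificity)
- P(+|¬D) = 0.0371 (false positive rate = 1 - specificity)

Step 1: Find P(+)
P(+) = P(+|D)P(D) + P(+|¬D)P(¬D)
     = 0.9900 × 0.0084 + 0.0371 × 0.9916
     = 0.00831600 + 0.03678836
     = 0.04510436

Step 2: Apply Bayes' theorem for P(D|+)
P(D|+) = P(+|D)P(D) / P(+)
       = 0.00831600 / 0.04510436
       = 0.1844


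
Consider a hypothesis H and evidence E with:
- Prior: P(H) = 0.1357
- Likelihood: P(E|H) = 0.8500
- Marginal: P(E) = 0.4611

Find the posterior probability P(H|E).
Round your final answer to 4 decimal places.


Using Bayes' theorem:

P(H|E) = P(E|H) × P(H) / P(E)
       = 0.8500 × 0.1357 / 0.4611
       = 0.11534500 / 0.4611
       = 0.2502

The evidence strengthens our belief in H.
Prior: 0.1357 → Posterior: 0.2502


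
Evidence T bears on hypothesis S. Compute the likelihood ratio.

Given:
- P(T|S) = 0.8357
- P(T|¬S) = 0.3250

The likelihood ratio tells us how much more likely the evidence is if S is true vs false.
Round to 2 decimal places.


Likelihood Ratio (LR) = P(T|S) / P(T|¬S)

LR = 0.8357 / 0.3250
   = 2.57

The evidence is 2.57 times more likely if S is true than if S is false.
LR > 1, so observing T raises the odds in favor of S.


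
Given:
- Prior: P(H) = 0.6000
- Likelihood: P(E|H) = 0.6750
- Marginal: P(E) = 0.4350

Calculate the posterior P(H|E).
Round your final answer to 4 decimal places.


Using Bayes' theorem:

P(H|E) = P(E|H) × P(H) / P(E)
       = 0.6750 × 0.6000 / 0.4350
       = 0.40500000 / 0.4350
       = 0.9310

The evidence strengthens our belief in H.
Prior: 0.6000 → Posterior: 0.9310


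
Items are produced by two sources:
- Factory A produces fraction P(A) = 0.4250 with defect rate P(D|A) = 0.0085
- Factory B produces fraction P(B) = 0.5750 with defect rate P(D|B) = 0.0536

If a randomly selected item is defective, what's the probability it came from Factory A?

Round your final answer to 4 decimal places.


Let A = from Factory A, D = defective

Given:
- P(A) = 0.4250, P(B) = 0.5750
- P(D|A) = 0.0085, P(D|B) = 0.0536

Step 1: Find P(D)
P(D) = P(D|A)P(A) + P(D|B)P(B)
     = 0.0085 × 0.4250 + 0.0536 × 0.5750
     = 0.00361250 + 0.03082000
     = 0.03443250

Step 2: Apply Bayes' theorem
P(A|D) = P(D|A)P(A) / P(D)
       = 0.00361250 / 0.03443250
       = 0.1049


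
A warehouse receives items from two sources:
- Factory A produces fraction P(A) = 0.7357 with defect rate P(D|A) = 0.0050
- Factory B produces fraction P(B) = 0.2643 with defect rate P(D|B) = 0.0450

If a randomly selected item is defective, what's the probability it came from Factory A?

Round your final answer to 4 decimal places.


Let A = from Factory A, D = defective

Given:
- P(A) = 0.7357, P(B) = 0.2643
- P(D|A) = 0.0050, P(D|B) = 0.0450

Step 1: Find P(D)
P(D) = P(D|A)P(A) + P(D|B)P(B)
     = 0.0050 × 0.7357 + 0.0450 × 0.2643
     = 0.00367850 + 0.01189350
     = 0.01557200

Step 2: Apply Bayes' theorem
P(A|D) = P(D|A)P(A) / P(D)
       = 0.00367850 / 0.01557200
       = 0.2362


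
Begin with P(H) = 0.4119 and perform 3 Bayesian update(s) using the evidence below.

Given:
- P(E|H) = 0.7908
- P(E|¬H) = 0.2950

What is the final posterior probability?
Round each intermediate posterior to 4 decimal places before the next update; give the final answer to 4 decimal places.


Sequential Bayesian updating:

Initial prior: P(H) = 0.4119

Update 1:
  P(E) = 0.7908 × 0.4119 + 0.2950 × 0.5881 = 0.32573052 + 0.17348950 = 0.49922002
  P(H|E) = 0.32573052 / 0.49922002 = 0.6525

Update 2:
  P(E) = 0.7908 × 0.6525 + 0.2950 × 0.3475 = 0.51599700 + 0.10251250 = 0.61850950
  P(H|E) = 0.51599700 / 0.61850950 = 0.8343

Update 3:
  P(E) = 0.7908 × 0.8343 + 0.2950 × 0.1657 = 0.65976444 + 0.04888150 = 0.70864594
  P(H|E) = 0.65976444 / 0.70864594 = 0.9310

Final posterior: 0.9310


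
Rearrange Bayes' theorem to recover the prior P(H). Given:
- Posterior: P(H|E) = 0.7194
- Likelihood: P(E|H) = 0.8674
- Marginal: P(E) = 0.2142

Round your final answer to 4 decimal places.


From Bayes' theorem: P(H|E) = P(E|H) × P(H) / P(E)

Rearranging for P(H):
P(H) = P(H|E) × P(E) / P(E|H)
     = 0.7194 × 0.2142 / 0.8674
     = 0.15409548 / 0.8674
     = 0.1777


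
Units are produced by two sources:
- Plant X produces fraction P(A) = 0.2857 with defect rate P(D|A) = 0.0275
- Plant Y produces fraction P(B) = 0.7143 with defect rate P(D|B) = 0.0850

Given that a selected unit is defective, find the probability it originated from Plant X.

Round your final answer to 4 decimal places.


Let A = from Plant X, D = defective

Given:
- P(A) = 0.2857, P(B) = 0.7143
- P(D|A) = 0.0275, P(D|B) = 0.0850

Step 1: Find P(D)
P(D) = P(D|A)P(A) + P(D|B)P(B)
     = 0.0275 × 0.2857 + 0.0850 × 0.7143
     = 0.00785675 + 0.06071550
     = 0.06857225

Step 2: Apply Bayes' theorem
P(A|D) = P(D|A)P(A) / P(D)
       = 0.00785675 / 0.06857225
       = 0.1146


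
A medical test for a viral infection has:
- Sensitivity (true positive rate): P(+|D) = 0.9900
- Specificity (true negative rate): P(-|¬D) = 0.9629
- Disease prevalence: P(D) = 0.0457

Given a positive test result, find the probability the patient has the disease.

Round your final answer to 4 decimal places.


Let D = has disease, + = positive test

Given:
- P(D) = 0.0457 (prevalence)
- P(+|D) = 0.9900 (sensitivity)
- P(-|¬D) = 0.9629 (specificity)
- P(+|¬D) = 0.0371 (false positive rate = 1 - specificity)

Step 1: Find P(+)
P(+) = P(+|D)P(D) + P(+|¬D)P(¬D)
     = 0.9900 × 0.0457 + 0.0371 × 0.9543
     = 0.04524300 + 0.03540453
     = 0.08064753

Step 2: Apply Bayes' theorem for P(D|+)
P(D|+) = P(+|D)P(D) / P(+)
       = 0.04524300 / 0.08064753
       = 0.5610


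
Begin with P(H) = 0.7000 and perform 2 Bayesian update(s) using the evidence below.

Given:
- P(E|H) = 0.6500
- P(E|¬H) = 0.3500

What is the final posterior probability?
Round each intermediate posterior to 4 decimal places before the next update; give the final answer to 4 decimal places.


Sequential Bayesian updating:

Initial prior: P(H) = 0.7000

Update 1:
  P(E) = 0.6500 × 0.7000 + 0.3500 × 0.3000 = 0.45500000 + 0.10500000 = 0.56000000
  P(H|E) = 0.45500000 / 0.56000000 = 0.8125

Update 2:
  P(E) = 0.6500 × 0.8125 + 0.3500 × 0.1875 = 0.52812500 + 0.06562500 = 0.59375000
  P(H|E) = 0.52812500 / 0.59375000 = 0.8895

Final posterior: 0.8895


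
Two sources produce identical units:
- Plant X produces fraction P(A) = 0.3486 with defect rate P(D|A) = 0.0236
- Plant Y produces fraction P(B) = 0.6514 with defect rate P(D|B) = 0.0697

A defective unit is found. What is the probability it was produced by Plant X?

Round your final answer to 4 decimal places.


Let A = from Plant X, D = defective

Given:
- P(A) = 0.3486, P(B) = 0.6514
- P(D|A) = 0.0236, P(D|B) = 0.0697

Step 1: Find P(D)
P(D) = P(D|A)P(A) + P(D|B)P(B)
     = 0.0236 × 0.3486 + 0.0697 × 0.6514
     = 0.00822696 + 0.04540258
     = 0.05362954

Step 2: Apply Bayes' theorem
P(A|D) = P(D|A)P(A) / P(D)
       = 0.00822696 / 0.05362954
       = 0.1534


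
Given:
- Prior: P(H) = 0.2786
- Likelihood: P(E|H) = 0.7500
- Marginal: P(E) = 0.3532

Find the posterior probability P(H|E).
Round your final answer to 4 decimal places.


Using Bayes' theorem:

P(H|E) = P(E|H) × P(H) / P(E)
       = 0.7500 × 0.2786 / 0.3532
       = 0.20895000 / 0.3532
       = 0.5916

The evidence strengthens our belief in H.
Prior: 0.2786 → Posterior: 0.5916


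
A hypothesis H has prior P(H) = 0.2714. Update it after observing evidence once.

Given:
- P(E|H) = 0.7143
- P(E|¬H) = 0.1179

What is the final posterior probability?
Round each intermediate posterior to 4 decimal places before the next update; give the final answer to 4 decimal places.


Sequential Bayesian updating:

Initial prior: P(H) = 0.2714

Update 1:
  P(E) = 0.7143 × 0.2714 + 0.1179 × 0.7286 = 0.19386102 + 0.08590194 = 0.27976296
  P(H|E) = 0.19386102 / 0.27976296 = 0.6929

Final posterior: 0.6929


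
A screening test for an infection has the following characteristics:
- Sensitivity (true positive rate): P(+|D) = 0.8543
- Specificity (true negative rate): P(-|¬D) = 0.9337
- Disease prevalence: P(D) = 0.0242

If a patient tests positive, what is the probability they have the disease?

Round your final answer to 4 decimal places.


Let D = has disease, + = positive test

Given:
- P(D) = 0.0242 (prevalence)
- P(+|D) = 0.8543 (sensitivity)
- P(-|¬D) = 0.9337 (specificity)
- P(+|¬D) = 0.0663 (false positive rate = 1 - specificity)

Step 1: Find P(+)
P(+) = P(+|D)P(D) + P(+|¬D)P(¬D)
     = 0.8543 × 0.0242 + 0.0663 × 0.9758
     = 0.02067406 + 0.06469554
     = 0.08536960

Step 2: Apply Bayes' theorem for P(D|+)
P(D|+) = P(+|D)P(D) / P(+)
       = 0.02067406 / 0.08536960
       = 0.2422


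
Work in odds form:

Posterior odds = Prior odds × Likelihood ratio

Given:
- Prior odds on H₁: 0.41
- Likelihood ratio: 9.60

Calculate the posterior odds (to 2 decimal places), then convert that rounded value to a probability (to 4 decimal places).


Step 1: Calculate posterior odds
Posterior odds = Prior odds × LR
               = 0.41 × 9.60
               = 3.94

Step 2: Convert to probability
P(H₁|E) = Posterior odds / (1 + Posterior odds)
       = 3.94 / (1 + 3.94)
       = 3.94 / 4.94
       = 0.7976

The evidence increased P(H₁) from 0.2908 to 0.7976.


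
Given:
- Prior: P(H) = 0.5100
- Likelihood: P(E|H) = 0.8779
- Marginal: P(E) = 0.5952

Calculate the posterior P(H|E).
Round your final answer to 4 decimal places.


Using Bayes' theorem:

P(H|E) = P(E|H) × P(H) / P(E)
       = 0.8779 × 0.5100 / 0.5952
       = 0.44772900 / 0.5952
       = 0.7522

The evidence strengthens our belief in H.
Prior: 0.5100 → Posterior: 0.7522


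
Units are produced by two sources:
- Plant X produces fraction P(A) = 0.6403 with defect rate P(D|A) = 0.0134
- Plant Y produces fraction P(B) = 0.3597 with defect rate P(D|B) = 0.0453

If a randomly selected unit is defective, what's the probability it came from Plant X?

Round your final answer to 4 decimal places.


Let A = from Plant X, D = defective

Given:
- P(A) = 0.6403, P(B) = 0.3597
- P(D|A) = 0.0134, P(D|B) = 0.0453

Step 1: Find P(D)
P(D) = P(D|A)P(A) + P(D|B)P(B)
     = 0.0134 × 0.6403 + 0.0453 × 0.3597
     = 0.00858002 + 0.01629441
     = 0.02487443

Step 2: Apply Bayes' theorem
P(A|D) = P(D|A)P(A) / P(D)
       = 0.00858002 / 0.02487443
       = 0.3449


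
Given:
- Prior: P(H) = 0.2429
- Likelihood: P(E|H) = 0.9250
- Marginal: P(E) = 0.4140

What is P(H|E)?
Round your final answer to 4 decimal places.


Using Bayes' theorem:

P(H|E) = P(E|H) × P(H) / P(E)
       = 0.9250 × 0.2429 / 0.4140
       = 0.22468250 / 0.4140
       = 0.5427

The evidence strengthens our belief in H.
Prior: 0.2429 → Posterior: 0.5427


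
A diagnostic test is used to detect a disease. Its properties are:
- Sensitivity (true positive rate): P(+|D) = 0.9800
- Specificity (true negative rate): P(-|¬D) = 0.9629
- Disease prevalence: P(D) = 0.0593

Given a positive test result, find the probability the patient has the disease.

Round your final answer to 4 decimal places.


Let D = has disease, + = positive test

Given:
- P(D) = 0.0593 (prevalence)
- P(+|D) = 0.9800 (sensitivity)
- P(-|¬D) = 0.9629 (specificity)
- P(+|¬D) = 0.0371 (false positive rate = 1 - specificity)

Step 1: Find P(+)
P(+) = P(+|D)P(D) + P(+|¬D)P(¬D)
     = 0.9800 × 0.0593 + 0.0371 × 0.9407
     = 0.05811400 + 0.03489997
     = 0.09301397

Step 2: Apply Bayes' theorem for P(D|+)
P(D|+) = P(+|D)P(D) / P(+)
       = 0.05811400 / 0.09301397
       = 0.6248


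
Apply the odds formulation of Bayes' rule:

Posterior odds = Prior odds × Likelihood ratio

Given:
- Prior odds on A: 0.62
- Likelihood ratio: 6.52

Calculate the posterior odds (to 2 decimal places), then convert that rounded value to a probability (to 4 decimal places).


Step 1: Calculate posterior odds
Posterior odds = Prior odds × LR
               = 0.62 × 6.52
               = 4.04

Step 2: Convert to probability
P(A|E) = Posterior odds / (1 + Posterior odds)
       = 4.04 / (1 + 4.04)
       = 4.04 / 5.04
       = 0.8016

The evidence increased P(A) from 0.3827 to 0.8016.


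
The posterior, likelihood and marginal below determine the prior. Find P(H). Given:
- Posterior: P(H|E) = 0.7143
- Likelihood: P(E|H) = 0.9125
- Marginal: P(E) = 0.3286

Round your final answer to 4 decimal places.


From Bayes' theorem: P(H|E) = P(E|H) × P(H) / P(E)

Rearranging for P(H):
P(H) = P(H|E) × P(E) / P(E|H)
     = 0.7143 × 0.3286 / 0.9125
     = 0.23471898 / 0.9125
     = 0.2572


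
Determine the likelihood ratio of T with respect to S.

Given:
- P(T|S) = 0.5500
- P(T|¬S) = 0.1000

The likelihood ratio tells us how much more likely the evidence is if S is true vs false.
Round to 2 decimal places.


Likelihood Ratio (LR) = P(T|S) / P(T|¬S)

LR = 0.5500 / 0.1000
   = 5.50

The evidence is 5.50 times more likely if S is true than if S is false.
LR > 1, so observing T raises the odds in favor of S.


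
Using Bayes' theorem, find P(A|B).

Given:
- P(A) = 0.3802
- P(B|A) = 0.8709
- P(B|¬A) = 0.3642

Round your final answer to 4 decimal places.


Bayes' theorem: P(A|B) = P(B|A) × P(A) / P(B)

Step 1: Calculate P(B) using law of total probability
P(B) = P(B|A)P(A) + P(B|¬A)P(¬A)
     = 0.8709 × 0.3802 + 0.3642 × 0.6198
     = 0.33111618 + 0.22573116
     = 0.55684734

Step 2: Apply Bayes' theorem
P(A|B) = P(B|A) × P(A) / P(B)
       = 0.33111618 / 0.55684734
       = 0.5946


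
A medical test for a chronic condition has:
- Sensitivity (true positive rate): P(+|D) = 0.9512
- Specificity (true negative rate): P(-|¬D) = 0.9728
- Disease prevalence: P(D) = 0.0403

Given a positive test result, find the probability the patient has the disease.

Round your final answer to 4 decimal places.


Let D = has disease, + = positive test

Given:
- P(D) = 0.0403 (prevalence)
- P(+|D) = 0.9512 (sensitivity)
- P(-|¬D) = 0.9728 (specificity)
- P(+|¬D) = 0.0272 (false positive rate = 1 - specificity)

Step 1: Find P(+)
P(+) = P(+|D)P(D) + P(+|¬D)P(¬D)
     = 0.9512 × 0.0403 + 0.0272 × 0.9597
     = 0.03833336 + 0.02610384
     = 0.06443720

Step 2: Apply Bayes' theorem for P(D|+)
P(D|+) = P(+|D)P(D) / P(+)
       = 0.03833336 / 0.06443720
       = 0.5949


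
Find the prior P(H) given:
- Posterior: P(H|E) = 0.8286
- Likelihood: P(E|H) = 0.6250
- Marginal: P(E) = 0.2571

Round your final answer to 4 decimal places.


From Bayes' theorem: P(H|E) = P(E|H) × P(H) / P(E)

Rearranging for P(H):
P(H) = P(H|E) × P(E) / P(E|H)
     = 0.8286 × 0.2571 / 0.6250
     = 0.21303306 / 0.6250
     = 0.3409


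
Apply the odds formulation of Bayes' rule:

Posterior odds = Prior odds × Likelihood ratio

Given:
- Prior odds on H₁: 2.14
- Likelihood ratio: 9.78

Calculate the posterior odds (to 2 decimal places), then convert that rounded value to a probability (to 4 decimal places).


Step 1: Calculate posterior odds
Posterior odds = Prior odds × LR
               = 2.14 × 9.78
               = 20.93

Step 2: Convert to probability
P(H₁|E) = Posterior odds / (1 + Posterior odds)
       = 20.93 / (1 + 20.93)
       = 20.93 / 21.93
       = 0.9544

The evidence increased P(H₁) from 0.6815 to 0.9544.


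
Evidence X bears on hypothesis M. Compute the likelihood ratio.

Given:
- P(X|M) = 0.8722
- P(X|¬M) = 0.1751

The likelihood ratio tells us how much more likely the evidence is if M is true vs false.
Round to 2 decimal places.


Likelihood Ratio (LR) = P(X|M) / P(X|¬M)

LR = 0.8722 / 0.1751
   = 4.98

The evidence is 4.98 times more likely if M is true than if M is false.
LR > 1, so observing X raises the odds in favor of M.


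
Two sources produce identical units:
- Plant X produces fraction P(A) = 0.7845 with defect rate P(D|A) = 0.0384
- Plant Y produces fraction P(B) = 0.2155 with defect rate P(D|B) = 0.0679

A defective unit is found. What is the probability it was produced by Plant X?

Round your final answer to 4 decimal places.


Let A = from Plant X, D = defective

Given:
- P(A) = 0.7845, P(B) = 0.2155
- P(D|A) = 0.0384, P(D|B) = 0.0679

Step 1: Find P(D)
P(D) = P(D|A)P(A) + P(D|B)P(B)
     = 0.0384 × 0.7845 + 0.0679 × 0.2155
     = 0.03012480 + 0.01463245
     = 0.04475725

Step 2: Apply Bayes' theorem
P(A|D) = P(D|A)P(A) / P(D)
       = 0.03012480 / 0.04475725
       = 0.6731


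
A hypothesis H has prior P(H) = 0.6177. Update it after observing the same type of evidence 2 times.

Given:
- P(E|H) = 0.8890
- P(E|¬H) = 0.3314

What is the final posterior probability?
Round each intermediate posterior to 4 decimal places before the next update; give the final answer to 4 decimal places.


Sequential Bayesian updating:

Initial prior: P(H) = 0.6177

Update 1:
  P(E) = 0.8890 × 0.6177 + 0.3314 × 0.3823 = 0.54913530 + 0.12669422 = 0.67582952
  P(H|E) = 0.54913530 / 0.67582952 = 0.8125

Update 2:
  P(E) = 0.8890 × 0.8125 + 0.3314 × 0.1875 = 0.72231250 + 0.06213750 = 0.78445000
  P(H|E) = 0.72231250 / 0.78445000 = 0.9208

Final posterior: 0.9208


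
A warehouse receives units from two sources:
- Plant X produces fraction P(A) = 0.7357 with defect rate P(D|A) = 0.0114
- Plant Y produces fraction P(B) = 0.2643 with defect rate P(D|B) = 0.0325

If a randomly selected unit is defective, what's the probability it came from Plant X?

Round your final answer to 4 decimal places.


Let A = from Plant X, D = defective

Given:
- P(A) = 0.7357, P(B) = 0.2643
- P(D|A) = 0.0114, P(D|B) = 0.0325

Step 1: Find P(D)
P(D) = P(D|A)P(A) + P(D|B)P(B)
     = 0.0114 × 0.7357 + 0.0325 × 0.2643
     = 0.00838698 + 0.00858975
     = 0.01697673

Step 2: Apply Bayes' theorem
P(A|D) = P(D|A)P(A) / P(D)
       = 0.00838698 / 0.01697673
       = 0.4940


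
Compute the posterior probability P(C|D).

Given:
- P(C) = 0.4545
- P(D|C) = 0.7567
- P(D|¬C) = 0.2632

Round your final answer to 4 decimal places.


Bayes' theorem: P(C|D) = P(D|C) × P(C) / P(D)

Step 1: Calculate P(D) using law of total probability
P(D) = P(D|C)P(C) + P(D|¬C)P(¬C)
     = 0.7567 × 0.4545 + 0.2632 × 0.5455
     = 0.34392015 + 0.14357560
     = 0.48749575

Step 2: Apply Bayes' theorem
P(C|D) = P(D|C) × P(C) / P(D)
       = 0.34392015 / 0.48749575
       = 0.7055


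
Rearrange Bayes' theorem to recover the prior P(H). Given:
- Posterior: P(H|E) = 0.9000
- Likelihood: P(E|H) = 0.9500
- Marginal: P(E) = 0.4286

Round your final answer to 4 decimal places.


From Bayes' theorem: P(H|E) = P(E|H) × P(H) / P(E)

Rearranging for P(H):
P(H) = P(H|E) × P(E) / P(E|H)
     = 0.9000 × 0.4286 / 0.9500
     = 0.38574000 / 0.9500
     = 0.4060


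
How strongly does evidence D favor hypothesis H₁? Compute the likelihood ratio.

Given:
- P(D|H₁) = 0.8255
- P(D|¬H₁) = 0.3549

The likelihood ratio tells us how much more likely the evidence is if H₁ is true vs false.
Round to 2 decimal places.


Likelihood Ratio (LR) = P(D|H₁) / P(D|¬H₁)

LR = 0.8255 / 0.3549
   = 2.33

The evidence is 2.33 times more likely if H₁ is true than if H₁ is false.
LR > 1, so observing D raises the odds in favor of H₁.


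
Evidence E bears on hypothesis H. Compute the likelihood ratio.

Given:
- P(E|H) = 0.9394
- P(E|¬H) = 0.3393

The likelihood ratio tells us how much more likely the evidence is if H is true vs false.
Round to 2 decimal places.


Likelihood Ratio (LR) = P(E|H) / P(E|¬H)

LR = 0.9394 / 0.3393
   = 2.77

The evidence is 2.77 times more likely if H is true than if H is false.
LR > 1, so observing E raises the odds in favor of H.


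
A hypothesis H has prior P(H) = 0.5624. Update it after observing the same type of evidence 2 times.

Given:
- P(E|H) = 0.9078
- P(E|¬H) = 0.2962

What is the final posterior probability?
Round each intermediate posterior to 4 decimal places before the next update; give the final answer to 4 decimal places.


Sequential Bayesian updating:

Initial prior: P(H) = 0.5624

Update 1:
  P(E) = 0.9078 × 0.5624 + 0.2962 × 0.4376 = 0.51054672 + 0.12961712 = 0.64016384
  P(H|E) = 0.51054672 / 0.64016384 = 0.7975

Update 2:
  P(E) = 0.9078 × 0.7975 + 0.2962 × 0.2025 = 0.72397050 + 0.05998050 = 0.78395100
  P(H|E) = 0.72397050 / 0.78395100 = 0.9235

Final posterior: 0.9235


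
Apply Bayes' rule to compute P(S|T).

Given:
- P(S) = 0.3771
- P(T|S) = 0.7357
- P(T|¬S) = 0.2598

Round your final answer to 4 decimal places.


Bayes' theorem: P(S|T) = P(T|S) × P(S) / P(T)

Step 1: Calculate P(T) using law of total probability
P(T) = P(T|S)P(S) + P(T|¬S)P(¬S)
     = 0.7357 × 0.3771 + 0.2598 × 0.6229
     = 0.27743247 + 0.16182942
     = 0.43926189

Step 2: Apply Bayes' theorem
P(S|T) = P(T|S) × P(S) / P(T)
       = 0.27743247 / 0.43926189
       = 0.6316


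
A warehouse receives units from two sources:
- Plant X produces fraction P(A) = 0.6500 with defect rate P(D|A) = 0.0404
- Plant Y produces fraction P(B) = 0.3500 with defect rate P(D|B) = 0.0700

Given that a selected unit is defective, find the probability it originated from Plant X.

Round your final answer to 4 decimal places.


Let A = from Plant X, D = defective

Given:
- P(A) = 0.6500, P(B) = 0.3500
- P(D|A) = 0.0404, P(D|B) = 0.0700

Step 1: Find P(D)
P(D) = P(D|A)P(A) + P(D|B)P(B)
     = 0.0404 × 0.6500 + 0.0700 × 0.3500
     = 0.02626000 + 0.02450000
     = 0.05076000

Step 2: Apply Bayes' theorem
P(A|D) = P(D|A)P(A) / P(D)
       = 0.02626000 / 0.05076000
       = 0.5173


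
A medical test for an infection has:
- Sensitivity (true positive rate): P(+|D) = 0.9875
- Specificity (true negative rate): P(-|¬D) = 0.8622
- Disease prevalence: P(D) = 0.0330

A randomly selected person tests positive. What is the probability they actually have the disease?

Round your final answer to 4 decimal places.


Let D = has disease, + = positive test

Given:
- P(D) = 0.0330 (prevalence)
- P(+|D) = 0.9875 (sensitivity)
- P(-|¬D) = 0.8622 (specificity)
- P(+|¬D) = 0.1378 (false positive rate = 1 - specificity)

Step 1: Find P(+)
P(+) = P(+|D)P(D) + P(+|¬D)P(¬D)
     = 0.9875 × 0.0330 + 0.1378 × 0.9670
     = 0.03258750 + 0.13325260
     = 0.16584010

Step 2: Apply Bayes' theorem for P(D|+)
P(D|+) = P(+|D)P(D) / P(+)
       = 0.03258750 / 0.16584010
       = 0.1965


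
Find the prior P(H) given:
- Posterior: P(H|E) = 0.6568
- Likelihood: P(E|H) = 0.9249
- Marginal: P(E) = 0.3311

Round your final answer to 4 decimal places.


From Bayes' theorem: P(H|E) = P(E|H) × P(H) / P(E)

Rearranging for P(H):
P(H) = P(H|E) × P(E) / P(E|H)
     = 0.6568 × 0.3311 / 0.9249
     = 0.21746648 / 0.9249
     = 0.2351


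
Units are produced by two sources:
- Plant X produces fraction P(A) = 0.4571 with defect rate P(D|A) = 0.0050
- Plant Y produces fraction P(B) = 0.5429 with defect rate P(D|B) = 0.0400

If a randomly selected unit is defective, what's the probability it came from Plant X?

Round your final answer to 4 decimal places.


Let A = from Plant X, D = defective

Given:
- P(A) = 0.4571, P(B) = 0.5429
- P(D|A) = 0.0050, P(D|B) = 0.0400

Step 1: Find P(D)
P(D) = P(D|A)P(A) + P(D|B)P(B)
     = 0.0050 × 0.4571 + 0.0400 × 0.5429
     = 0.00228550 + 0.02171600
     = 0.02400150

Step 2: Apply Bayes' theorem
P(A|D) = P(D|A)P(A) / P(D)
       = 0.00228550 / 0.02400150
       = 0.0952


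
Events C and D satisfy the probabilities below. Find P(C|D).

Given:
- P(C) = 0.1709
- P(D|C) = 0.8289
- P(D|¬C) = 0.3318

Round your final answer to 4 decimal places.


Bayes' theorem: P(C|D) = P(D|C) × P(C) / P(D)

Step 1: Calculate P(D) using law of total probability
P(D) = P(D|C)P(C) + P(D|¬C)P(¬C)
     = 0.8289 × 0.1709 + 0.3318 × 0.8291
     = 0.14165901 + 0.27509538
     = 0.41675439

Step 2: Apply Bayes' theorem
P(C|D) = P(D|C) × P(C) / P(D)
       = 0.14165901 / 0.41675439
       = 0.3399


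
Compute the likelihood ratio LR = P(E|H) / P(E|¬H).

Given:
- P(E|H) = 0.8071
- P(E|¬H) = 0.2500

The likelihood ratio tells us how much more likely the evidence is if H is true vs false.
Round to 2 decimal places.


Likelihood Ratio (LR) = P(E|H) / P(E|¬H)

LR = 0.8071 / 0.2500
   = 3.23

The evidence is 3.23 times more likely if H is true than if H is false.
LR > 1, so observing E raises the odds in favor of H.


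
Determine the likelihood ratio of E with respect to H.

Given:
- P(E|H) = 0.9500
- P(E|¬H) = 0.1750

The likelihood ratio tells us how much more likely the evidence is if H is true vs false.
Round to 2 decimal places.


Likelihood Ratio (LR) = P(E|H) / P(E|¬H)

LR = 0.9500 / 0.1750
   = 5.43

The evidence is 5.43 times more likely if H is true than if H is false.
LR > 1, so observing E raises the odds in favor of H.


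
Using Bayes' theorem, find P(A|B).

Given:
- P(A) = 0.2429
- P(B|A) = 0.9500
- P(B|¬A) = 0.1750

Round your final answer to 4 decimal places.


Bayes' theorem: P(A|B) = P(B|A) × P(A) / P(B)

Step 1: Calculate P(B) using law of total probability
P(B) = P(B|A)P(A) + P(B|¬A)P(¬A)
     = 0.9500 × 0.2429 + 0.1750 × 0.7571
     = 0.23075500 + 0.13249250
     = 0.36324750

Step 2: Apply Bayes' theorem
P(A|B) = P(B|A) × P(A) / P(B)
       = 0.23075500 / 0.36324750
       = 0.6353
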